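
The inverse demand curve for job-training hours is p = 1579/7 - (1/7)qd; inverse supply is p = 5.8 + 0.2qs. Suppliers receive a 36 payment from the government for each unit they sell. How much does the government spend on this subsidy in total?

Pre-subsidy: 1579/7 - (1/7)q = 5.8 + 0.2q gives q* = 641 and p* = 134.
With the subsidy, sellers receive ps = pb + 36 for each unit, where pb is the price buyers pay.
On the curves, pb = 1579/7 - (1/7)q and ps = 5.8 + 0.2q; the wedge ps − pb = 36 gives 5.8 + 0.2q − (1579/7 - (1/7)q) = 36, so q' = 746.
Then pb = 1579/7 − (1/7)·746 = 119 and ps = 5.8 + 0.2·746 = 155.
Government outlay = subsidy × quantity = 36 × 746 = 26856.

Government cost = 26856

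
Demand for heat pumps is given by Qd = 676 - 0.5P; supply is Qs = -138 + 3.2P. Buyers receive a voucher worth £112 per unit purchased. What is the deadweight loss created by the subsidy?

Deadweight loss = 100352/37

Pre-subsidy: 676 - 0.5P = -138 + 3.2P gives P* = 220, Q* = 566.
With the rebate, buyers effectively pay Pb = Ps − 112, where Ps is the price sellers receive.
Demand in terms of Ps becomes Qd = 676 − 0.5(Ps − 112) = 732 - 0.5Ps. Setting this equal to supply: 732 - 0.5Ps = -138 + 3.2Ps, so Ps = 8700/37.
Buyers pay Pb = 8700/37 − 112 = 4556/37; Q' = -138 + 3.2·(8700/37) = 22734/37.
The subsidy expands output by 22734/37 − 566 = 1792/37 past the efficient level; on those units the gap between marginal cost and willingness to pay runs from 0 up to 112.
DWL = ½ × 112 × 1792/37 = 100352/37.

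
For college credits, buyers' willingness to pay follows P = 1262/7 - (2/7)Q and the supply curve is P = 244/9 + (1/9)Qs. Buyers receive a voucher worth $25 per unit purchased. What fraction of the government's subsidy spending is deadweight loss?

DWL / government spending = 63/898

Pre-subsidy: 1262/7 - (2/7)Q = 244/9 + (1/9)Q gives Q* = 386 and P* = 70.
With the rebate, buyers effectively pay Pb = Ps − 25, where Ps is the price sellers receive.
On the curves, Pb = 1262/7 - (2/7)Q and Ps = 244/9 + (1/9)Q; the wedge Ps − Pb = 25 gives 244/9 + (1/9)Q − (1262/7 - (2/7)Q) = 25, so Q' = 449.
Then Pb = 1262/7 − (2/7)·449 = 52 and Ps = 244/9 + (1/9)·449 = 77.
ΔCS = ½(386 + 449)(70 − 52) = 7515; ΔPS = ½(386 + 449)(77 − 70) = 2922.5.
Government spending = 25 × 449 = 11225.
DWL = ½ × 25 × (449 − 386) = 787.5; fraction = 787.5 / 11225 = 63/898.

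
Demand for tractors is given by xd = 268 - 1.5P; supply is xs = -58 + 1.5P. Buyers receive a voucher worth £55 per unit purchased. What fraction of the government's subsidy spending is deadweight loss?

DWL / government spending = 11/78

Pre-subsidy: 268 - 1.5P = -58 + 1.5P gives P* = 326/3, x* = 105.
With the rebate, buyers effectively pay Pb = Ps − 55, where Ps is the price sellers receive.
Demand in terms of Ps becomes xd = 268 − 1.5(Ps − 55) = 350.5 - 1.5Ps. Setting this equal to supply: 350.5 - 1.5Ps = -58 + 1.5Ps, so Ps = 817/6.
Buyers pay Pb = 817/6 − 55 = 487/6; x' = -58 + 1.5·(817/6) = 146.25.
ΔCS = ½(105 + 146.25)(326/3 − 487/6) = 3454.6875; ΔPS = ½(105 + 146.25)(817/6 − 326/3) = 3454.6875.
Government spending = 55 × 146.25 = 8043.75.
DWL = ½ × 55 × (146.25 − 105) = 1134.375; fraction = 1134.375 / 8043.75 = 11/78.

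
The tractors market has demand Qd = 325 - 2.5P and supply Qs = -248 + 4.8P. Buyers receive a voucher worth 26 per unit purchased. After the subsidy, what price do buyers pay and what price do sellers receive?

Pre-subsidy: 325 - 2.5P = -248 + 4.8P gives P* = 5730/73, Q* = 9400/73.
With the rebate, buyers effectively pay Pb = Ps − 26, where Ps is the price sellers receive.
Demand in terms of Ps becomes Qd = 325 − 2.5(Ps − 26) = 390 - 2.5Ps. Setting this equal to supply: 390 - 2.5Ps = -248 + 4.8Ps, so Ps = 6380/73.
Buyers pay Pb = 6380/73 − 26 = 4482/73; Q' = -248 + 4.8·(6380/73) = 12520/73.

Buyers pay 4482/73; sellers receive 6380/73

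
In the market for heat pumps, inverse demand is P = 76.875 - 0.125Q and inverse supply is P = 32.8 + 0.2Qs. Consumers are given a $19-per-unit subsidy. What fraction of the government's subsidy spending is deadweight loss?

DWL / government spending = 380/2523

Pre-subsidy: 76.875 - 0.125Q = 32.8 + 0.2Q gives Q* = 1763/13 and P* = 779/13.
With the rebate, buyers effectively pay Pb = Ps − 19, where Ps is the price sellers receive.
On the curves, Pb = 76.875 - 0.125Q and Ps = 32.8 + 0.2Q; the wedge Ps − Pb = 19 gives 32.8 + 0.2Q − (76.875 - 0.125Q) = 19, so Q' = 2523/13.
Then Pb = 76.875 − 0.125·(2523/13) = 684/13 and Ps = 32.8 + 0.2·(2523/13) = 931/13.
ΔCS = ½(1763/13 + 2523/13)(779/13 − 684/13) = 203585/169; ΔPS = ½(1763/13 + 2523/13)(931/13 − 779/13) = 325736/169.
Government spending = 19 × 2523/13 = 47937/13.
DWL = ½ × 19 × (2523/13 − 1763/13) = 7220/13; fraction = (7220/13) / (47937/13) = 380/2523.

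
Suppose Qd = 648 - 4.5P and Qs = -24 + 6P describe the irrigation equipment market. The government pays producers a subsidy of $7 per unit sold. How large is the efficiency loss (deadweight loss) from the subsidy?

Pre-subsidy: 648 - 4.5P = -24 + 6P gives P* = 64, Q* = 360.
With the subsidy, sellers receive Ps = Pb + 7 for each unit, where Pb is the price buyers pay.
Supply in terms of Pb becomes Qs = -24 + 6(Pb + 7) = 18 + 6Pb. Setting this equal to demand: 648 - 4.5Pb = 18 + 6Pb, so Pb = 60.
Sellers receive Ps = 60 + 7 = 67; Q' = 648 − 4.5·60 = 378.
The subsidy expands output by 378 − 360 = 18 past the efficient level; on those units the gap between marginal cost and willingness to pay runs from 0 up to 7.
DWL = ½ × 7 × 18 = 63.

Deadweight loss = $63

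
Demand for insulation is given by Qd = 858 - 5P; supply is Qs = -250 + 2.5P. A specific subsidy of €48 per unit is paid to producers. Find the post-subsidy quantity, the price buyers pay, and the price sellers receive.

Q' = 598/3; buyers pay 1976/15; sellers receive 2696/15

Pre-subsidy: 858 - 5P = -250 + 2.5P gives P* = 2216/15, Q* = 358/3.
With the subsidy, sellers receive Ps = Pb + 48 for each unit, where Pb is the price buyers pay.
Supply in terms of Pb becomes Qs = -250 + 2.5(Pb + 48) = -130 + 2.5Pb. Setting this equal to demand: 858 - 5Pb = -130 + 2.5Pb, so Pb = 1976/15.
Sellers receive Ps = 1976/15 + 48 = 2696/15; Q' = 858 − 5·(1976/15) = 598/3.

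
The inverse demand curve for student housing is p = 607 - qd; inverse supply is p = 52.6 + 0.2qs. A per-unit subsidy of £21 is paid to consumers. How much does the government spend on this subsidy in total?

Government cost = £10069.5

Pre-subsidy: 607 - q = 52.6 + 0.2q gives q* = 462 and p* = 145.
With the rebate, buyers effectively pay pb = ps − 21, where ps is the price sellers receive.
On the curves, pb = 607 - q and ps = 52.6 + 0.2q; the wedge ps − pb = 21 gives 52.6 + 0.2q − (607 - q) = 21, so q' = 479.5.
Then pb = 607 − 1·479.5 = 127.5 and ps = 52.6 + 0.2·479.5 = 148.5.
Government outlay = subsidy × quantity = 21 × 479.5 = 10069.5.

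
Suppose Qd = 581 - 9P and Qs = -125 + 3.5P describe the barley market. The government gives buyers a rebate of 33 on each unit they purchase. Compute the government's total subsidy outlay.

Pre-subsidy: 581 - 9P = -125 + 3.5P gives P* = 56.48, Q* = 72.68.
With the rebate, buyers effectively pay Pb = Ps − 33, where Ps is the price sellers receive.
Demand in terms of Ps becomes Qd = 581 − 9(Ps − 33) = 878 - 9Ps. Setting this equal to supply: 878 - 9Ps = -125 + 3.5Ps, so Ps = 80.24.
Buyers pay Pb = 80.24 − 33 = 47.24; Q' = -125 + 3.5·80.24 = 155.84.
Government outlay = subsidy × quantity = 33 × 155.84 = 5142.72.

Government cost = 5142.72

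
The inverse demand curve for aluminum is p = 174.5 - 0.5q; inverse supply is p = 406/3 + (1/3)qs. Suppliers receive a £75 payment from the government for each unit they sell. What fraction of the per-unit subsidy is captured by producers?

Pre-subsidy: 174.5 - 0.5q = 406/3 + (1/3)q gives q* = 47 and p* = 151.
With the subsidy, sellers receive ps = pb + 75 for each unit, where pb is the price buyers pay.
On the curves, pb = 174.5 - 0.5q and ps = 406/3 + (1/3)q; the wedge ps − pb = 75 gives 406/3 + (1/3)q − (174.5 - 0.5q) = 75, so q' = 137.
Then pb = 174.5 − 0.5·137 = 106 and ps = 406/3 + (1/3)·137 = 181.
Buyers' price falls by p* − pb = 151 − 106 = 45; sellers' price rises by ps − p* = 181 − 151 = 30.
So producers capture 30/75 = 0.4 of each unit of subsidy.

Producer share = 0.4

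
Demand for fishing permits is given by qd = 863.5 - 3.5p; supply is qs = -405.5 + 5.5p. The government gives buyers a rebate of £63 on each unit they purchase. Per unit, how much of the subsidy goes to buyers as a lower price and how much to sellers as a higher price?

Pre-subsidy: 863.5 - 3.5p = -405.5 + 5.5p gives p* = 141, q* = 370.
With the rebate, buyers effectively pay pb = ps − 63, where ps is the price sellers receive.
Demand in terms of ps becomes qd = 863.5 − 3.5(ps − 63) = 1084 - 3.5ps. Setting this equal to supply: 1084 - 3.5ps = -405.5 + 5.5ps, so ps = 165.5.
Buyers pay pb = 165.5 − 63 = 102.5; q' = -405.5 + 5.5·165.5 = 504.75.
Buyers' price falls by p* − pb = 141 − 102.5 = 38.5; sellers' price rises by ps − p* = 165.5 − 141 = 24.5.

Buyers gain £38.5 per unit; sellers gain £24.5 per unit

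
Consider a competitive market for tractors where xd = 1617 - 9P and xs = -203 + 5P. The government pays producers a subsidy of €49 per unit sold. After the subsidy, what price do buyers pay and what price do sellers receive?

Buyers pay €112.5; sellers receive €161.5

Pre-subsidy: 1617 - 9P = -203 + 5P gives P* = 130, x* = 447.
With the subsidy, sellers receive Ps = Pb + 49 for each unit, where Pb is the price buyers pay.
Supply in terms of Pb becomes xs = -203 + 5(Pb + 49) = 42 + 5Pb. Setting this equal to demand: 1617 - 9Pb = 42 + 5Pb, so Pb = 112.5.
Sellers receive Ps = 112.5 + 49 = 161.5; x' = 1617 − 9·112.5 = 604.5.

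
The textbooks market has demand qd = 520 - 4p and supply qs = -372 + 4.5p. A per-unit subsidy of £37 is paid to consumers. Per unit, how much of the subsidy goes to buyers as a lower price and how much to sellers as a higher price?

Buyers gain 333/17 per unit; sellers gain 296/17 per unit

Pre-subsidy: 520 - 4p = -372 + 4.5p gives p* = 1784/17, q* = 1704/17.
With the rebate, buyers effectively pay pb = ps − 37, where ps is the price sellers receive.
Demand in terms of ps becomes qd = 520 − 4(ps − 37) = 668 - 4ps. Setting this equal to supply: 668 - 4ps = -372 + 4.5ps, so ps = 2080/17.
Buyers pay pb = 2080/17 − 37 = 1451/17; q' = -372 + 4.5·(2080/17) = 3036/17.
Buyers' price falls by p* − pb = 1784/17 − 1451/17 = 333/17; sellers' price rises by ps − p* = 2080/17 − 1784/17 = 296/17.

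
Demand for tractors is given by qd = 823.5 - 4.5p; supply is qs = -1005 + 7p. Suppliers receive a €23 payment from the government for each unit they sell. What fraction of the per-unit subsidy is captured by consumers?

Consumer share = 14/23

Pre-subsidy: 823.5 - 4.5p = -1005 + 7p gives p* = 159, q* = 108.
With the subsidy, sellers receive ps = pb + 23 for each unit, where pb is the price buyers pay.
Supply in terms of pb becomes qs = -1005 + 7(pb + 23) = -844 + 7pb. Setting this equal to demand: 823.5 - 4.5pb = -844 + 7pb, so pb = 145.
Sellers receive ps = 145 + 23 = 168; q' = 823.5 − 4.5·145 = 171.
Buyers' price falls by p* − pb = 159 − 145 = 14; sellers' price rises by ps − p* = 168 − 159 = 9.
So consumers capture 14/23 = 14/23 of each unit of subsidy.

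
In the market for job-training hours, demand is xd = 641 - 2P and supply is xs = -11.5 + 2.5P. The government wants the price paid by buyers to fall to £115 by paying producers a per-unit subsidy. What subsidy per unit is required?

At a buyer price of 115, quantity demanded is 641 − 2·115 = 411.
Sellers supply 411 only when they receive Ps with -11.5 + 2.5·Ps = 411, i.e. Ps = 169.
s = Ps − Pb = 169 − 115 = 54.

Required subsidy s = £54 per unit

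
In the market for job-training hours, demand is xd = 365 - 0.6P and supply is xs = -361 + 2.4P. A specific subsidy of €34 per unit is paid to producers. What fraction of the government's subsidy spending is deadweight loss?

Pre-subsidy: 365 - 0.6P = -361 + 2.4P gives P* = 242, x* = 219.8.
With the subsidy, sellers receive Ps = Pb + 34 for each unit, where Pb is the price buyers pay.
Supply in terms of Pb becomes xs = -361 + 2.4(Pb + 34) = -279.4 + 2.4Pb. Setting this equal to demand: 365 - 0.6Pb = -279.4 + 2.4Pb, so Pb = 214.8.
Sellers receive Ps = 214.8 + 34 = 248.8; x' = 365 − 0.6·214.8 = 236.12.
ΔCS = ½(219.8 + 236.12)(242 − 214.8) = 6200.512; ΔPS = ½(219.8 + 236.12)(248.8 − 242) = 1550.128.
Government spending = 34 × 236.12 = 8028.08.
DWL = ½ × 34 × (236.12 − 219.8) = 277.44; fraction = 277.44 / 8028.08 = 204/5903.

DWL / government spending = 204/5903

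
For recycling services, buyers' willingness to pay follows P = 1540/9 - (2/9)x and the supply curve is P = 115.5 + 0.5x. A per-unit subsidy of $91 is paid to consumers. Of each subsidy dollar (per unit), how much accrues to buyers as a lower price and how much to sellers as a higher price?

Pre-subsidy: 1540/9 - (2/9)x = 115.5 + 0.5x gives x* = 77 and P* = 154.
With the rebate, buyers effectively pay Pb = Ps − 91, where Ps is the price sellers receive.
On the curves, Pb = 1540/9 - (2/9)x and Ps = 115.5 + 0.5x; the wedge Ps − Pb = 91 gives 115.5 + 0.5x − (1540/9 - (2/9)x) = 91, so x' = 203.
Then Pb = 1540/9 − (2/9)·203 = 126 and Ps = 115.5 + 0.5·203 = 217.
Buyers' price falls by P* − Pb = 154 − 126 = 28; sellers' price rises by Ps − P* = 217 − 154 = 63.

Buyers gain $28 per unit; sellers gain $63 per unit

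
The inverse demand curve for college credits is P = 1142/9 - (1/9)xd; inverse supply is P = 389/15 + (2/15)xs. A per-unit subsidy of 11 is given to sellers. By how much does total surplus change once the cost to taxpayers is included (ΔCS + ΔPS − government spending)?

Net change in total surplus = -247.5

Pre-subsidy: 1142/9 - (1/9)x = 389/15 + (2/15)x gives x* = 413 and P* = 81.
With the subsidy, sellers receive Ps = Pb + 11 for each unit, where Pb is the price buyers pay.
On the curves, Pb = 1142/9 - (1/9)x and Ps = 389/15 + (2/15)x; the wedge Ps − Pb = 11 gives 389/15 + (2/15)x − (1142/9 - (1/9)x) = 11, so x' = 458.
Then Pb = 1142/9 − (1/9)·458 = 76 and Ps = 389/15 + (2/15)·458 = 87.
ΔCS = ½(413 + 458)(81 − 76) = 2177.5; ΔPS = ½(413 + 458)(87 − 81) = 2613.
Government spending = 11 × 458 = 5038.
Net change = 2177.5 + 2613 − 5038 = -247.5. The loss equals the DWL triangle ½·11·45.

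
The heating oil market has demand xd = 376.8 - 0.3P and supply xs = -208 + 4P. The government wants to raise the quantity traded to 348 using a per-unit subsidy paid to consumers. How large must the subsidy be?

Required subsidy s = 43 per unit

At x = 348, invert demand for the buyer price: Pb = (376.8 − 348)/0.3 = 96; invert supply for the seller price: Ps = (348 − (-208))/4 = 139.
The subsidy must fill the gap: s = Ps − Pb = 139 − 96 = 43.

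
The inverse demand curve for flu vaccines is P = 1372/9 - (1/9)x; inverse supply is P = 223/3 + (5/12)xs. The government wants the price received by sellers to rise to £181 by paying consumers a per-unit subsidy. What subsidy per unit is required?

At a seller price of 181, quantity supplied is -178.4 + 2.4·181 = 256.
Buyers absorb 256 only when they pay Pb = 1372/9 − (1/9)·256 = 124.
s = Ps − Pb = 181 − 124 = 57.

Required subsidy s = £57 per unit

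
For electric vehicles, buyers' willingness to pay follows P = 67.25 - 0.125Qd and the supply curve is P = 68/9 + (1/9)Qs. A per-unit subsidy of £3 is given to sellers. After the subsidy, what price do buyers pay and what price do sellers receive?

Pre-subsidy: 67.25 - 0.125Q = 68/9 + (1/9)Q gives Q* = 4298/17 and P* = 606/17.
With the subsidy, sellers receive Ps = Pb + 3 for each unit, where Pb is the price buyers pay.
On the curves, Pb = 67.25 - 0.125Q and Ps = 68/9 + (1/9)Q; the wedge Ps − Pb = 3 gives 68/9 + (1/9)Q − (67.25 - 0.125Q) = 3, so Q' = 4514/17.
Then Pb = 67.25 − 0.125·(4514/17) = 579/17 and Ps = 68/9 + (1/9)·(4514/17) = 630/17.

Buyers pay 579/17; sellers receive 630/17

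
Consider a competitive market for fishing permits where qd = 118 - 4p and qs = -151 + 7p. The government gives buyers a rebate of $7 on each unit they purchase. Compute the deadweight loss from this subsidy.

Pre-subsidy: 118 - 4p = -151 + 7p gives p* = 269/11, q* = 222/11.
With the rebate, buyers effectively pay pb = ps − 7, where ps is the price sellers receive.
Demand in terms of ps becomes qd = 118 − 4(ps − 7) = 146 - 4ps. Setting this equal to supply: 146 - 4ps = -151 + 7ps, so ps = 27.
Buyers pay pb = 27 − 7 = 20; q' = -151 + 7·27 = 38.
The subsidy expands output by 38 − 222/11 = 196/11 past the efficient level; on those units the gap between marginal cost and willingness to pay runs from 0 up to 7.
DWL = ½ × 7 × 196/11 = 686/11.

Deadweight loss = 686/11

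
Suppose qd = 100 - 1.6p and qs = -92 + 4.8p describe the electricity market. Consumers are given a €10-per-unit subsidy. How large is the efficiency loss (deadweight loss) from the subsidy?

Deadweight loss = €60

Pre-subsidy: 100 - 1.6p = -92 + 4.8p gives p* = 30, q* = 52.
With the rebate, buyers effectively pay pb = ps − 10, where ps is the price sellers receive.
Demand in terms of ps becomes qd = 100 − 1.6(ps − 10) = 116 - 1.6ps. Setting this equal to supply: 116 - 1.6ps = -92 + 4.8ps, so ps = 32.5.
Buyers pay pb = 32.5 − 10 = 22.5; q' = -92 + 4.8·32.5 = 64.
The subsidy expands output by 64 − 52 = 12 past the efficient level; on those units the gap between marginal cost and willingness to pay runs from 0 up to 10.
DWL = ½ × 10 × 12 = 60.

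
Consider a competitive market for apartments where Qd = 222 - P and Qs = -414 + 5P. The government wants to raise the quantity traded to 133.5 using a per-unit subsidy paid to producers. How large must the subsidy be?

At Q = 133.5, invert demand for the buyer price: Pb = (222 − 133.5)/1 = 88.5; invert supply for the seller price: Ps = (133.5 − (-414))/5 = 109.5.
The subsidy must fill the gap: s = Ps − Pb = 109.5 − 88.5 = 21.

Required subsidy s = 21 per unit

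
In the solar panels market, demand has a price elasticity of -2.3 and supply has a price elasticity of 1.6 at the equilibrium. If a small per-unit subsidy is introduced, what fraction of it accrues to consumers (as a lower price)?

For a small subsidy around the equilibrium, the benefit split depends on the relative slopes, which at a point are proportional to the elasticities.
Buyer share = εs/(εs + |εd|) = 1.6/(1.6 + 2.3) = 16/39; seller share = |εd|/(εs + |εd|) = 23/39.

Consumer share = 16/39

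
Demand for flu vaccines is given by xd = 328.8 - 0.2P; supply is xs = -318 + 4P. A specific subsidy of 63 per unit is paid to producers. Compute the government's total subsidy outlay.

Pre-subsidy: 328.8 - 0.2P = -318 + 4P gives P* = 154, x* = 298.
With the subsidy, sellers receive Ps = Pb + 63 for each unit, where Pb is the price buyers pay.
Supply in terms of Pb becomes xs = -318 + 4(Pb + 63) = -66 + 4Pb. Setting this equal to demand: 328.8 - 0.2Pb = -66 + 4Pb, so Pb = 94.
Sellers receive Ps = 94 + 63 = 157; x' = 328.8 − 0.2·94 = 310.
Government outlay = subsidy × quantity = 63 × 310 = 19530.

Government cost = 19530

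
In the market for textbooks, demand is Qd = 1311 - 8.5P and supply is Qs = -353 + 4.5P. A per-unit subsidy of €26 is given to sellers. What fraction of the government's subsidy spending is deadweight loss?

Pre-subsidy: 1311 - 8.5P = -353 + 4.5P gives P* = 128, Q* = 223.
With the subsidy, sellers receive Ps = Pb + 26 for each unit, where Pb is the price buyers pay.
Supply in terms of Pb becomes Qs = -353 + 4.5(Pb + 26) = -236 + 4.5Pb. Setting this equal to demand: 1311 - 8.5Pb = -236 + 4.5Pb, so Pb = 119.
Sellers receive Ps = 119 + 26 = 145; Q' = 1311 − 8.5·119 = 299.5.
ΔCS = ½(223 + 299.5)(128 − 119) = 2351.25; ΔPS = ½(223 + 299.5)(145 − 128) = 4441.25.
Government spending = 26 × 299.5 = 7787.
DWL = ½ × 26 × (299.5 − 223) = 994.5; fraction = 994.5 / 7787 = 153/1198.

DWL / government spending = 153/1198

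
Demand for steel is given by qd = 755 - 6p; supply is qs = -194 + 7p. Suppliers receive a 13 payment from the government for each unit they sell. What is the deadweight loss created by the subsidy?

Deadweight loss = 273

Pre-subsidy: 755 - 6p = -194 + 7p gives p* = 73, q* = 317.
With the subsidy, sellers receive ps = pb + 13 for each unit, where pb is the price buyers pay.
Supply in terms of pb becomes qs = -194 + 7(pb + 13) = -103 + 7pb. Setting this equal to demand: 755 - 6pb = -103 + 7pb, so pb = 66.
Sellers receive ps = 66 + 13 = 79; q' = 755 − 6·66 = 359.
The subsidy expands output by 359 − 317 = 42 past the efficient level; on those units the gap between marginal cost and willingness to pay runs from 0 up to 13.
DWL = ½ × 13 × 42 = 273.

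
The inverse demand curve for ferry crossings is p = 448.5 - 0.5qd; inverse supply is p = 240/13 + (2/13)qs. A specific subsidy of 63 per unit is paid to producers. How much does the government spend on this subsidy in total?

Government cost = 807597/17

Pre-subsidy: 448.5 - 0.5q = 240/13 + (2/13)q gives q* = 11181/17 and p* = 2034/17.
With the subsidy, sellers receive ps = pb + 63 for each unit, where pb is the price buyers pay.
On the curves, pb = 448.5 - 0.5q and ps = 240/13 + (2/13)q; the wedge ps − pb = 63 gives 240/13 + (2/13)q − (448.5 - 0.5q) = 63, so q' = 12819/17.
Then pb = 448.5 − 0.5·(12819/17) = 1215/17 and ps = 240/13 + (2/13)·(12819/17) = 2286/17.
Government outlay = subsidy × quantity = 63 × 12819/17 = 807597/17.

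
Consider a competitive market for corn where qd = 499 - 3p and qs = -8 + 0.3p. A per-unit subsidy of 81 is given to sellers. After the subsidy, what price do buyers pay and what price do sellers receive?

Pre-subsidy: 499 - 3p = -8 + 0.3p gives p* = 1690/11, q* = 419/11.
With the subsidy, sellers receive ps = pb + 81 for each unit, where pb is the price buyers pay.
Supply in terms of pb becomes qs = -8 + 0.3(pb + 81) = 16.3 + 0.3pb. Setting this equal to demand: 499 - 3pb = 16.3 + 0.3pb, so pb = 1609/11.
Sellers receive ps = 1609/11 + 81 = 2500/11; q' = 499 − 3·(1609/11) = 662/11.

Buyers pay 1609/11; sellers receive 2500/11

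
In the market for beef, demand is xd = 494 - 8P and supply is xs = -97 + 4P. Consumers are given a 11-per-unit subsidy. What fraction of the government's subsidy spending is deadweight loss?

Pre-subsidy: 494 - 8P = -97 + 4P gives P* = 49.25, x* = 100.
With the rebate, buyers effectively pay Pb = Ps − 11, where Ps is the price sellers receive.
Demand in terms of Ps becomes xd = 494 − 8(Ps − 11) = 582 - 8Ps. Setting this equal to supply: 582 - 8Ps = -97 + 4Ps, so Ps = 679/12.
Buyers pay Pb = 679/12 − 11 = 547/12; x' = -97 + 4·(679/12) = 388/3.
ΔCS = ½(100 + 388/3)(49.25 − 547/12) = 3784/9; ΔPS = ½(100 + 388/3)(679/12 − 49.25) = 7568/9.
Government spending = 11 × 388/3 = 4268/3.
DWL = ½ × 11 × (388/3 − 100) = 484/3; fraction = (484/3) / (4268/3) = 11/97.

DWL / government spending = 11/97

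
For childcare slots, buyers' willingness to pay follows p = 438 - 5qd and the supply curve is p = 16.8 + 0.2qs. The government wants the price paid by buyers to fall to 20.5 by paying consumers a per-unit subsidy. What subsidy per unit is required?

At a buyer price of 20.5, quantity demanded is 87.6 − 0.2·20.5 = 83.5.
Sellers supply 83.5 only when they receive ps = 16.8 + 0.2·83.5 = 33.5.
s = ps − pb = 33.5 − 20.5 = 13.

Required subsidy s = 13 per unit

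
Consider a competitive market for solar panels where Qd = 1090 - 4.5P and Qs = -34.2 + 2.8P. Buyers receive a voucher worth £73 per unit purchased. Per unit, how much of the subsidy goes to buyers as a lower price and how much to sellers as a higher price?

Buyers gain £28 per unit; sellers gain £45 per unit

Pre-subsidy: 1090 - 4.5P = -34.2 + 2.8P gives P* = 154, Q* = 397.
With the rebate, buyers effectively pay Pb = Ps − 73, where Ps is the price sellers receive.
Demand in terms of Ps becomes Qd = 1090 − 4.5(Ps − 73) = 1418.5 - 4.5Ps. Setting this equal to supply: 1418.5 - 4.5Ps = -34.2 + 2.8Ps, so Ps = 199.
Buyers pay Pb = 199 − 73 = 126; Q' = -34.2 + 2.8·199 = 523.
Buyers' price falls by P* − Pb = 154 − 126 = 28; sellers' price rises by Ps − P* = 199 − 154 = 45.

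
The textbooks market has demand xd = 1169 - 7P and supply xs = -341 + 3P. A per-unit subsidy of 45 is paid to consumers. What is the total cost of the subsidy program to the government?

Government cost = 9292.5

Pre-subsidy: 1169 - 7P = -341 + 3P gives P* = 151, x* = 112.
With the rebate, buyers effectively pay Pb = Ps − 45, where Ps is the price sellers receive.
Demand in terms of Ps becomes xd = 1169 − 7(Ps − 45) = 1484 - 7Ps. Setting this equal to supply: 1484 - 7Ps = -341 + 3Ps, so Ps = 182.5.
Buyers pay Pb = 182.5 − 45 = 137.5; x' = -341 + 3·182.5 = 206.5.
Government outlay = subsidy × quantity = 45 × 206.5 = 9292.5.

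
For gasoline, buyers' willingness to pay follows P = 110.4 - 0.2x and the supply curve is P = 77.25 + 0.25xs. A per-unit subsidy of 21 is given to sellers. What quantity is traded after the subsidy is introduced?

Pre-subsidy: 110.4 - 0.2x = 77.25 + 0.25x gives x* = 221/3 and P* = 287/3.
With the subsidy, sellers receive Ps = Pb + 21 for each unit, where Pb is the price buyers pay.
On the curves, Pb = 110.4 - 0.2x and Ps = 77.25 + 0.25x; the wedge Ps − Pb = 21 gives 77.25 + 0.25x − (110.4 - 0.2x) = 21, so x' = 361/3.
Then Pb = 110.4 − 0.2·(361/3) = 259/3 and Ps = 77.25 + 0.25·(361/3) = 322/3.

x' = 361/3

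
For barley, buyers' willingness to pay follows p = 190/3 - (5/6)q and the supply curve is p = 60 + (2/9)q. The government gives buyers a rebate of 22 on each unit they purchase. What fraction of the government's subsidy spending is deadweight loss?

DWL / government spending = 33/76

Pre-subsidy: 190/3 - (5/6)q = 60 + (2/9)q gives q* = 60/19 and p* = 3460/57.
With the rebate, buyers effectively pay pb = ps − 22, where ps is the price sellers receive.
On the curves, pb = 190/3 - (5/6)q and ps = 60 + (2/9)q; the wedge ps − pb = 22 gives 60 + (2/9)q − (190/3 - (5/6)q) = 22, so q' = 24.
Then pb = 190/3 − (5/6)·24 = 130/3 and ps = 60 + (2/9)·24 = 196/3.
ΔCS = ½(60/19 + 24)(3460/57 − 130/3) = 85140/361; ΔPS = ½(60/19 + 24)(196/3 − 3460/57) = 22704/361.
Government spending = 22 × 24 = 528.
DWL = ½ × 22 × (24 − 60/19) = 4356/19; fraction = (4356/19) / 528 = 33/76.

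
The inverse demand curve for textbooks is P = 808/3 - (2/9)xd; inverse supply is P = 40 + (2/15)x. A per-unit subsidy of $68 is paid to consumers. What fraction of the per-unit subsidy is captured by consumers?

Consumer share = 0.625

Pre-subsidy: 808/3 - (2/9)x = 40 + (2/15)x gives x* = 645 and P* = 126.
With the rebate, buyers effectively pay Pb = Ps − 68, where Ps is the price sellers receive.
On the curves, Pb = 808/3 - (2/9)x and Ps = 40 + (2/15)x; the wedge Ps − Pb = 68 gives 40 + (2/15)x − (808/3 - (2/9)x) = 68, so x' = 836.25.
Then Pb = 808/3 − (2/9)·836.25 = 83.5 and Ps = 40 + (2/15)·836.25 = 151.5.
Buyers' price falls by P* − Pb = 126 − 83.5 = 42.5; sellers' price rises by Ps − P* = 151.5 − 126 = 25.5.
So consumers capture 42.5/68 = 0.625 of each unit of subsidy.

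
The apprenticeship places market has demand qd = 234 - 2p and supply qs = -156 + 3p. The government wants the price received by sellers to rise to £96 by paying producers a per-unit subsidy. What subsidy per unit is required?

At a seller price of 96, quantity supplied is -156 + 3·96 = 132.
Buyers absorb 132 only when they pay pb with 234 − 2·pb = 132, i.e. pb = 51.
s = ps − pb = 96 − 51 = 45.

Required subsidy s = £45 per unit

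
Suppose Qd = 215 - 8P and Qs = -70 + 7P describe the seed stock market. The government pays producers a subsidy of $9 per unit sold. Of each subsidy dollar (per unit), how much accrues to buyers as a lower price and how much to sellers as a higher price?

Buyers gain $4.2 per unit; sellers gain $4.8 per unit

Pre-subsidy: 215 - 8P = -70 + 7P gives P* = 19, Q* = 63.
With the subsidy, sellers receive Ps = Pb + 9 for each unit, where Pb is the price buyers pay.
Supply in terms of Pb becomes Qs = -70 + 7(Pb + 9) = -7 + 7Pb. Setting this equal to demand: 215 - 8Pb = -7 + 7Pb, so Pb = 14.8.
Sellers receive Ps = 14.8 + 9 = 23.8; Q' = 215 − 8·14.8 = 96.6.
Buyers' price falls by P* − Pb = 19 − 14.8 = 4.2; sellers' price rises by Ps − P* = 23.8 − 19 = 4.8.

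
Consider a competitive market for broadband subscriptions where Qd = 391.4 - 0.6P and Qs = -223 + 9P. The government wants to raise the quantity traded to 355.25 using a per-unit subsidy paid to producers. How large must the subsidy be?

Required subsidy s = 4 per unit

At Q = 355.25, invert demand for the buyer price: Pb = (391.4 − 355.25)/0.6 = 60.25; invert supply for the seller price: Ps = (355.25 − (-223))/9 = 64.25.
The subsidy must fill the gap: s = Ps − Pb = 64.25 − 60.25 = 4.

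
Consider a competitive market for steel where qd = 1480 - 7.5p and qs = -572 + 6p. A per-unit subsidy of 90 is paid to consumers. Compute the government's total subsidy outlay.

Government cost = 57600

Pre-subsidy: 1480 - 7.5p = -572 + 6p gives p* = 152, q* = 340.
With the rebate, buyers effectively pay pb = ps − 90, where ps is the price sellers receive.
Demand in terms of ps becomes qd = 1480 − 7.5(ps − 90) = 2155 - 7.5ps. Setting this equal to supply: 2155 - 7.5ps = -572 + 6ps, so ps = 202.
Buyers pay pb = 202 − 90 = 112; q' = -572 + 6·202 = 640.
Government outlay = subsidy × quantity = 90 × 640 = 57600.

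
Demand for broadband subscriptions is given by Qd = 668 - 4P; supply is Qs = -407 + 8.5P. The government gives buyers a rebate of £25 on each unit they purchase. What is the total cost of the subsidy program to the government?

Pre-subsidy: 668 - 4P = -407 + 8.5P gives P* = 86, Q* = 324.
With the rebate, buyers effectively pay Pb = Ps − 25, where Ps is the price sellers receive.
Demand in terms of Ps becomes Qd = 668 − 4(Ps − 25) = 768 - 4Ps. Setting this equal to supply: 768 - 4Ps = -407 + 8.5Ps, so Ps = 94.
Buyers pay Pb = 94 − 25 = 69; Q' = -407 + 8.5·94 = 392.
Government outlay = subsidy × quantity = 25 × 392 = 9800.

Government cost = £9800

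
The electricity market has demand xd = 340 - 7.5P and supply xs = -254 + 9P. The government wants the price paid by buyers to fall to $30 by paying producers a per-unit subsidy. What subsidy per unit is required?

Required subsidy s = $11 per unit

At a buyer price of 30, quantity demanded is 340 − 7.5·30 = 115.
Sellers supply 115 only when they receive Ps with -254 + 9·Ps = 115, i.e. Ps = 41.
s = Ps − Pb = 41 − 30 = 11.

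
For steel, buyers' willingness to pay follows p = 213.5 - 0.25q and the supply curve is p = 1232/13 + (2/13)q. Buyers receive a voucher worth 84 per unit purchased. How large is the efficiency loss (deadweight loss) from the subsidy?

Pre-subsidy: 213.5 - 0.25q = 1232/13 + (2/13)q gives q* = 294 and p* = 140.
With the rebate, buyers effectively pay pb = ps − 84, where ps is the price sellers receive.
On the curves, pb = 213.5 - 0.25q and ps = 1232/13 + (2/13)q; the wedge ps − pb = 84 gives 1232/13 + (2/13)q − (213.5 - 0.25q) = 84, so q' = 502.
Then pb = 213.5 − 0.25·502 = 88 and ps = 1232/13 + (2/13)·502 = 172.
The subsidy expands output by 502 − 294 = 208 past the efficient level; on those units the gap between marginal cost and willingness to pay runs from 0 up to 84.
DWL = ½ × 84 × 208 = 8736.

Deadweight loss = 8736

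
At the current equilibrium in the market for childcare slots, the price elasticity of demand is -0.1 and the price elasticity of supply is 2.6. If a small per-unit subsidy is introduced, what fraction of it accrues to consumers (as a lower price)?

For a small subsidy around the equilibrium, the benefit split depends on the relative slopes, which at a point are proportional to the elasticities.
Buyer share = εs/(εs + |εd|) = 2.6/(2.6 + 0.1) = 26/27; seller share = |εd|/(εs + |εd|) = 1/27.

Consumer share = 26/27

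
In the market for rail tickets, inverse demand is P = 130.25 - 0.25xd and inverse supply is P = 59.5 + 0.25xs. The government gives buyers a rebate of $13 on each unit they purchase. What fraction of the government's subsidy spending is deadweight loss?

DWL / government spending = 26/335

Pre-subsidy: 130.25 - 0.25x = 59.5 + 0.25x gives x* = 141.5 and P* = 94.875.
With the rebate, buyers effectively pay Pb = Ps − 13, where Ps is the price sellers receive.
On the curves, Pb = 130.25 - 0.25x and Ps = 59.5 + 0.25x; the wedge Ps − Pb = 13 gives 59.5 + 0.25x − (130.25 - 0.25x) = 13, so x' = 167.5.
Then Pb = 130.25 − 0.25·167.5 = 88.375 and Ps = 59.5 + 0.25·167.5 = 101.375.
ΔCS = ½(141.5 + 167.5)(94.875 − 88.375) = 1004.25; ΔPS = ½(141.5 + 167.5)(101.375 − 94.875) = 1004.25.
Government spending = 13 × 167.5 = 2177.5.
DWL = ½ × 13 × (167.5 − 141.5) = 169; fraction = 169 / 2177.5 = 26/335.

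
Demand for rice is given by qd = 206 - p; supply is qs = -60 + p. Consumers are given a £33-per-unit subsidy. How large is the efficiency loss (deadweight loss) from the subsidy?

Deadweight loss = £272.25

Pre-subsidy: 206 - p = -60 + p gives p* = 133, q* = 73.
With the rebate, buyers effectively pay pb = ps − 33, where ps is the price sellers receive.
Demand in terms of ps becomes qd = 206 − 1(ps − 33) = 239 - ps. Setting this equal to supply: 239 - ps = -60 + ps, so ps = 149.5.
Buyers pay pb = 149.5 − 33 = 116.5; q' = -60 + 1·149.5 = 89.5.
The subsidy expands output by 89.5 − 73 = 16.5 past the efficient level; on those units the gap between marginal cost and willingness to pay runs from 0 up to 33.
DWL = ½ × 33 × 16.5 = 272.25.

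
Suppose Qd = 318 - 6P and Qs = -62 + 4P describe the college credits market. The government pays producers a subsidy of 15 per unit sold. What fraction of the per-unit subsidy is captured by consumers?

Pre-subsidy: 318 - 6P = -62 + 4P gives P* = 38, Q* = 90.
With the subsidy, sellers receive Ps = Pb + 15 for each unit, where Pb is the price buyers pay.
Supply in terms of Pb becomes Qs = -62 + 4(Pb + 15) = -2 + 4Pb. Setting this equal to demand: 318 - 6Pb = -2 + 4Pb, so Pb = 32.
Sellers receive Ps = 32 + 15 = 47; Q' = 318 − 6·32 = 126.
Buyers' price falls by P* − Pb = 38 − 32 = 6; sellers' price rises by Ps − P* = 47 − 38 = 9.
So consumers capture 6/15 = 0.4 of each unit of subsidy.

Consumer share = 0.4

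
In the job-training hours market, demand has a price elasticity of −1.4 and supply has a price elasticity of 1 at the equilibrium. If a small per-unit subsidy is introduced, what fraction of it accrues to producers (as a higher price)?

Producer share = 7/12

For a small subsidy around the equilibrium, the benefit split depends on the relative slopes, which at a point are proportional to the elasticities.
Buyer share = εs/(εs + |εd|) = 1/(1 + 1.4) = 5/12; seller share = |εd|/(εs + |εd|) = 7/12.
So producers capture 7/12 of the subsidy.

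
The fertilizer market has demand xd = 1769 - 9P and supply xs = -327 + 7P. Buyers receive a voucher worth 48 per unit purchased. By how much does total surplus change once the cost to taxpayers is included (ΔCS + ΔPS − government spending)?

Net change in total surplus = -4536

Pre-subsidy: 1769 - 9P = -327 + 7P gives P* = 131, x* = 590.
With the rebate, buyers effectively pay Pb = Ps − 48, where Ps is the price sellers receive.
Demand in terms of Ps becomes xd = 1769 − 9(Ps − 48) = 2201 - 9Ps. Setting this equal to supply: 2201 - 9Ps = -327 + 7Ps, so Ps = 158.
Buyers pay Pb = 158 − 48 = 110; x' = -327 + 7·158 = 779.
ΔCS = ½(590 + 779)(131 − 110) = 14374.5; ΔPS = ½(590 + 779)(158 − 131) = 18481.5.
Government spending = 48 × 779 = 37392.
Net change = 14374.5 + 18481.5 − 37392 = -4536. The loss equals the DWL triangle ½·48·189.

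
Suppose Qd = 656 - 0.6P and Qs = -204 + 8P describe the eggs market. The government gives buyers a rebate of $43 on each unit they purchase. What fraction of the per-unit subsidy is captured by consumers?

Pre-subsidy: 656 - 0.6P = -204 + 8P gives P* = 100, Q* = 596.
With the rebate, buyers effectively pay Pb = Ps − 43, where Ps is the price sellers receive.
Demand in terms of Ps becomes Qd = 656 − 0.6(Ps − 43) = 681.8 - 0.6Ps. Setting this equal to supply: 681.8 - 0.6Ps = -204 + 8Ps, so Ps = 103.
Buyers pay Pb = 103 − 43 = 60; Q' = -204 + 8·103 = 620.
Buyers' price falls by P* − Pb = 100 − 60 = 40; sellers' price rises by Ps − P* = 103 − 100 = 3.
So consumers capture 40/43 = 40/43 of each unit of subsidy.

Consumer share = 40/43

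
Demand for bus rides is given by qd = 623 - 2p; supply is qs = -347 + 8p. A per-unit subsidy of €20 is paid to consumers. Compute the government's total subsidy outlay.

Pre-subsidy: 623 - 2p = -347 + 8p gives p* = 97, q* = 429.
With the rebate, buyers effectively pay pb = ps − 20, where ps is the price sellers receive.
Demand in terms of ps becomes qd = 623 − 2(ps − 20) = 663 - 2ps. Setting this equal to supply: 663 - 2ps = -347 + 8ps, so ps = 101.
Buyers pay pb = 101 − 20 = 81; q' = -347 + 8·101 = 461.
Government outlay = subsidy × quantity = 20 × 461 = 9220.

Government cost = €9220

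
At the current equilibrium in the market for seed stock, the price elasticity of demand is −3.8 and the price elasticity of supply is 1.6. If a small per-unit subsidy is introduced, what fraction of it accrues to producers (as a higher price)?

For a small subsidy around the equilibrium, the benefit split depends on the relative slopes, which at a point are proportional to the elasticities.
Buyer share = εs/(εs + |εd|) = 1.6/(1.6 + 3.8) = 8/27; seller share = |εd|/(εs + |εd|) = 19/27.
So producers capture 19/27 of the subsidy.

Producer share = 19/27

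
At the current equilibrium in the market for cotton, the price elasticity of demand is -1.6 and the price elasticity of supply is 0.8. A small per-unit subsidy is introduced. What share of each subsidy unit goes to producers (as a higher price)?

For a small subsidy around the equilibrium, the benefit split depends on the relative slopes, which at a point are proportional to the elasticities.
Buyer share = εs/(εs + |εd|) = 0.8/(0.8 + 1.6) = 1/3; seller share = |εd|/(εs + |εd|) = 2/3.
So producers capture 2/3 of the subsidy.

Producer share = 2/3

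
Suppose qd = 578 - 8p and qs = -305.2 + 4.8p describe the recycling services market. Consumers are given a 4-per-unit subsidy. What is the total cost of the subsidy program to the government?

Government cost = 152

Pre-subsidy: 578 - 8p = -305.2 + 4.8p gives p* = 69, q* = 26.
With the rebate, buyers effectively pay pb = ps − 4, where ps is the price sellers receive.
Demand in terms of ps becomes qd = 578 − 8(ps − 4) = 610 - 8ps. Setting this equal to supply: 610 - 8ps = -305.2 + 4.8ps, so ps = 71.5.
Buyers pay pb = 71.5 − 4 = 67.5; q' = -305.2 + 4.8·71.5 = 38.
Government outlay = subsidy × quantity = 4 × 38 = 152.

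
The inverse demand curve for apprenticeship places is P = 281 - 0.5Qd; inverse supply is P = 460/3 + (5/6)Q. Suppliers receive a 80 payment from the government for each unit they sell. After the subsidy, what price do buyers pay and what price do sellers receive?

Pre-subsidy: 281 - 0.5Q = 460/3 + (5/6)Q gives Q* = 95.75 and P* = 233.125.
With the subsidy, sellers receive Ps = Pb + 80 for each unit, where Pb is the price buyers pay.
On the curves, Pb = 281 - 0.5Q and Ps = 460/3 + (5/6)Q; the wedge Ps − Pb = 80 gives 460/3 + (5/6)Q − (281 - 0.5Q) = 80, so Q' = 155.75.
Then Pb = 281 − 0.5·155.75 = 203.125 and Ps = 460/3 + (5/6)·155.75 = 283.125.

Buyers pay 203.125; sellers receive 283.125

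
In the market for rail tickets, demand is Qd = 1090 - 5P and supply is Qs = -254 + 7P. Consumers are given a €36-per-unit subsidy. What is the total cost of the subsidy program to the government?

Pre-subsidy: 1090 - 5P = -254 + 7P gives P* = 112, Q* = 530.
With the rebate, buyers effectively pay Pb = Ps − 36, where Ps is the price sellers receive.
Demand in terms of Ps becomes Qd = 1090 − 5(Ps − 36) = 1270 - 5Ps. Setting this equal to supply: 1270 - 5Ps = -254 + 7Ps, so Ps = 127.
Buyers pay Pb = 127 − 36 = 91; Q' = -254 + 7·127 = 635.
Government outlay = subsidy × quantity = 36 × 635 = 22860.

Government cost = €22860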